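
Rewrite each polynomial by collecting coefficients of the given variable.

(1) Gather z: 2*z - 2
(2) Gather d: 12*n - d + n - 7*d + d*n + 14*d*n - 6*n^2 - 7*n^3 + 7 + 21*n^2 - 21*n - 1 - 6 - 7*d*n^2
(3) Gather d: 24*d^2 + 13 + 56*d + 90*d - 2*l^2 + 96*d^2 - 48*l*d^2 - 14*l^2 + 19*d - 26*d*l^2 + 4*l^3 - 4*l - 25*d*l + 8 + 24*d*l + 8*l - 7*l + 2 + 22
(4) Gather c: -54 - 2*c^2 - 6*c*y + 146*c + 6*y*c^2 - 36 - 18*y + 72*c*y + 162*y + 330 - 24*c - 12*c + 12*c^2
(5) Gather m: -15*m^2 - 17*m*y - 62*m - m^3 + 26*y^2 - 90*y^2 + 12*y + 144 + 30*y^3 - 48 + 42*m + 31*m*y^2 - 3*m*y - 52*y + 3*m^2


(1) = 2*z - 2
(2) = d*(-7*n^2 + 15*n - 8) - 7*n^3 + 15*n^2 - 8*n
(3) = d^2*(120 - 48*l) + d*(-26*l^2 - l + 165) + 4*l^3 - 16*l^2 - 3*l + 45
(4) = c^2*(6*y + 10) + c*(66*y + 110) + 144*y + 240
(5) = -m^3 - 12*m^2 + m*(31*y^2 - 20*y - 20) + 30*y^3 - 64*y^2 - 40*y + 96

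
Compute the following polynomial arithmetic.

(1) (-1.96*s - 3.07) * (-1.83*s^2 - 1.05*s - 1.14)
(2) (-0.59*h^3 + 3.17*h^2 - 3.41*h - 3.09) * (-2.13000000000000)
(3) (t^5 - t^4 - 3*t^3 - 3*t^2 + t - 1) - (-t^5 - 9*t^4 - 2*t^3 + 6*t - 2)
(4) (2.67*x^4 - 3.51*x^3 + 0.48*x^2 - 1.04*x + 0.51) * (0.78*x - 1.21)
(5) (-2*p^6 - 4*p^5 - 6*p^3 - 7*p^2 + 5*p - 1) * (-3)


(1) = 3.5868*s^3 + 7.6761*s^2 + 5.4579*s + 3.4998
(2) = 1.2567*h^3 - 6.7521*h^2 + 7.2633*h + 6.5817
(3) = 2*t^5 + 8*t^4 - t^3 - 3*t^2 - 5*t + 1
(4) = 2.0826*x^5 - 5.9685*x^4 + 4.6215*x^3 - 1.392*x^2 + 1.6562*x - 0.6171
(5) = 6*p^6 + 12*p^5 + 18*p^3 + 21*p^2 - 15*p + 3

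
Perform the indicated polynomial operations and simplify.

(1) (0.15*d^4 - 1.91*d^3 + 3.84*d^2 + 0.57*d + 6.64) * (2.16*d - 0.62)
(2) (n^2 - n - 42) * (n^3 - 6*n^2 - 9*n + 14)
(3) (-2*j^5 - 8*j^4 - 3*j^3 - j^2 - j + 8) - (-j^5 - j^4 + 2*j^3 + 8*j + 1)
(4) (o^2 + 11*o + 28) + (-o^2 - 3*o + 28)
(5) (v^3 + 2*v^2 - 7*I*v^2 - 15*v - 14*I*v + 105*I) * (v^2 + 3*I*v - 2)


(1) = 0.324*d^5 - 4.2186*d^4 + 9.4786*d^3 - 1.1496*d^2 + 13.989*d - 4.1168
(2) = n^5 - 7*n^4 - 45*n^3 + 275*n^2 + 364*n - 588
(3) = -j^5 - 7*j^4 - 5*j^3 - j^2 - 9*j + 7
(4) = 8*o + 56
(5) = v^5 + 2*v^4 - 4*I*v^4 + 4*v^3 - 8*I*v^3 + 38*v^2 + 74*I*v^2 - 285*v + 28*I*v - 210*I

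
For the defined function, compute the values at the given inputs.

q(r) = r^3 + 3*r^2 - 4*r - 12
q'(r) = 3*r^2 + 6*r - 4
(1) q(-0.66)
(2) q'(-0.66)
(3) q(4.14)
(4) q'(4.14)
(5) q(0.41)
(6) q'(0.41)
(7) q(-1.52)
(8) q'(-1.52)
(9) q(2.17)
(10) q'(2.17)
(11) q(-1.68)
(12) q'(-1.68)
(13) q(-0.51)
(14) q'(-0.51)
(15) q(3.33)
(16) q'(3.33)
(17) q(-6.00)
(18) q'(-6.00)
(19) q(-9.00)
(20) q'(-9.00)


(1) = -8.34
(2) = -6.65
(3) = 93.82
(4) = 72.26
(5) = -13.07
(6) = -1.04
(7) = -2.50
(8) = -6.19
(9) = 3.67
(10) = 23.15
(11) = -1.55
(12) = -5.61
(13) = -9.31
(14) = -6.28
(15) = 44.87
(16) = 49.25
(17) = -96.00
(18) = 68.00
(19) = -462.00
(20) = 185.00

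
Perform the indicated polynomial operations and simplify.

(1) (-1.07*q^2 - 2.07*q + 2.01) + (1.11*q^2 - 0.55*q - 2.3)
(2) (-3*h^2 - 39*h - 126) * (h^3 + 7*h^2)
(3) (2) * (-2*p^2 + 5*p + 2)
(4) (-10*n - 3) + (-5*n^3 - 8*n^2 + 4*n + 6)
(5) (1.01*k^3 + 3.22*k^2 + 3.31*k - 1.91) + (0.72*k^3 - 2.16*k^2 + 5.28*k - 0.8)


(1) = 0.04*q^2 - 2.62*q - 0.29
(2) = -3*h^5 - 60*h^4 - 399*h^3 - 882*h^2
(3) = -4*p^2 + 10*p + 4
(4) = -5*n^3 - 8*n^2 - 6*n + 3
(5) = 1.73*k^3 + 1.06*k^2 + 8.59*k - 2.71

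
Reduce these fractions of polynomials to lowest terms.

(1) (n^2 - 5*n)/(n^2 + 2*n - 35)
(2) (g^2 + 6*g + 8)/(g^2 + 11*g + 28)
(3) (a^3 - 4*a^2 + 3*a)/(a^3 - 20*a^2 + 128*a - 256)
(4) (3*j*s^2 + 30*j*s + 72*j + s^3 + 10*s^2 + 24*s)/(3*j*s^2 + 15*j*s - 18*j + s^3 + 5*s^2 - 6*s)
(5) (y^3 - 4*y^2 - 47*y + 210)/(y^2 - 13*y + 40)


(1) = n/(n + 7)
(2) = (g + 2)/(g + 7)
(3) = (a^3 - 4*a^2 + 3*a)/(a^3 - 20*a^2 + 128*a - 256)
(4) = (s + 4)/(s - 1)
(5) = (y^2 + y - 42)/(y - 8)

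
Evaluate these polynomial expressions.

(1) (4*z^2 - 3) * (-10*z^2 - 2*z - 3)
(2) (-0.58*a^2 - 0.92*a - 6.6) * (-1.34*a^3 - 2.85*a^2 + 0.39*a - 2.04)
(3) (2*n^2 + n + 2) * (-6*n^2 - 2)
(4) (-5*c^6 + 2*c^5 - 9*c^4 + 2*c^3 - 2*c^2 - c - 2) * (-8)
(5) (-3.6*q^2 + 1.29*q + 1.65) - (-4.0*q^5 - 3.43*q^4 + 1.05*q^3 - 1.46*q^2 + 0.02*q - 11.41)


(1) = -40*z^4 - 8*z^3 + 18*z^2 + 6*z + 9
(2) = 0.7772*a^5 + 2.8858*a^4 + 11.2398*a^3 + 19.6344*a^2 - 0.6972*a + 13.464
(3) = -12*n^4 - 6*n^3 - 16*n^2 - 2*n - 4
(4) = 40*c^6 - 16*c^5 + 72*c^4 - 16*c^3 + 16*c^2 + 8*c + 16
(5) = 4.0*q^5 + 3.43*q^4 - 1.05*q^3 - 2.14*q^2 + 1.27*q + 13.06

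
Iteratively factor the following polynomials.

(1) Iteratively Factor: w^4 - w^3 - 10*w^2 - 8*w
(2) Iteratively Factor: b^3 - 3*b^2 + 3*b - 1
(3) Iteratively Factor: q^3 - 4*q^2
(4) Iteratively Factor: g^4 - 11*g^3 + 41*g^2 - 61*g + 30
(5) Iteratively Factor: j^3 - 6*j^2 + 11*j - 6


(1) = (w - 4)*(w^3 + 3*w^2 + 2*w) = (w - 4)*(w + 2)*(w^2 + w) = (w - 4)*(w + 1)*(w + 2)*(w)
(2) = (b - 1)*(b^2 - 2*b + 1) = (b - 1)^2*(b - 1)
(3) = (q)*(q^2 - 4*q) = q^2*(q - 4)
(4) = (g - 3)*(g^3 - 8*g^2 + 17*g - 10) = (g - 5)*(g - 3)*(g^2 - 3*g + 2) = (g - 5)*(g - 3)*(g - 2)*(g - 1)
(5) = (j - 2)*(j^2 - 4*j + 3) = (j - 2)*(j - 1)*(j - 3)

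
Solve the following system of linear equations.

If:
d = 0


Then:
d = 0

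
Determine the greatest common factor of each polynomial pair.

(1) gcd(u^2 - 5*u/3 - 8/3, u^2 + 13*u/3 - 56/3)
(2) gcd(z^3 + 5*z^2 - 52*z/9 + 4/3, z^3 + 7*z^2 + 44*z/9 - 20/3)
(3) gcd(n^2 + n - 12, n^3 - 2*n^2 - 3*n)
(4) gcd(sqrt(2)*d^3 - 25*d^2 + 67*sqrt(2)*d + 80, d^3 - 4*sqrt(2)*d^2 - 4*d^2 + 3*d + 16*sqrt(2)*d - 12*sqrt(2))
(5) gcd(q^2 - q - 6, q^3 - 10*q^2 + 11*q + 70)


(1) = u - 8/3
(2) = z^2 + 16*z/3 - 4
(3) = n - 3
(4) = gcd((d - 8*sqrt(2))*(d - 5*sqrt(2))*(sqrt(2)*d + 1), (d - 3)*(d - 1)*(d - 4*sqrt(2))) = 1
(5) = q + 2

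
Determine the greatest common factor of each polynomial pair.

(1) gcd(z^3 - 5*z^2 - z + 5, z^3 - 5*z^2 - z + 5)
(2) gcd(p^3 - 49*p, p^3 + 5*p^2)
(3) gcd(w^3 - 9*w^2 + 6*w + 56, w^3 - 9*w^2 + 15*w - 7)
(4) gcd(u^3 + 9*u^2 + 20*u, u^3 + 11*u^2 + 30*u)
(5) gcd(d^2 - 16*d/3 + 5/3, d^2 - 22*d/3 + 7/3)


(1) = gcd((z - 5)*(z - 1)*(z + 1), (z - 5)*(z - 1)*(z + 1)) = z^3 - 5*z^2 - z + 5
(2) = p
(3) = w - 7
(4) = u^2 + 5*u
(5) = gcd((d - 5)*(d - 1/3), (d - 7)*(d - 1/3)) = d - 1/3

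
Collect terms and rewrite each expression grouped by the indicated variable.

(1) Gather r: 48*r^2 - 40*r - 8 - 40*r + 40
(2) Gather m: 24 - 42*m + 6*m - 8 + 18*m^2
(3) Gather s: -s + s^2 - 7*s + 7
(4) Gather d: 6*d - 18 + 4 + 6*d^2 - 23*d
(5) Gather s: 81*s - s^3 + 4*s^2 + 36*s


(1) = 48*r^2 - 80*r + 32
(2) = 18*m^2 - 36*m + 16
(3) = s^2 - 8*s + 7
(4) = 6*d^2 - 17*d - 14
(5) = -s^3 + 4*s^2 + 117*s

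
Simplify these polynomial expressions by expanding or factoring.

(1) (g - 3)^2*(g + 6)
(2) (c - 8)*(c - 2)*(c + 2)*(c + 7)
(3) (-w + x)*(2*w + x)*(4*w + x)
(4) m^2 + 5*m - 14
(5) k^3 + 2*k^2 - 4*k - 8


(1) = g^3 - 27*g + 54
(2) = c^4 - c^3 - 60*c^2 + 4*c + 224
(3) = -8*w^3 + 2*w^2*x + 5*w*x^2 + x^3
(4) = (m - 2)*(m + 7)
(5) = (k - 2)*(k + 2)^2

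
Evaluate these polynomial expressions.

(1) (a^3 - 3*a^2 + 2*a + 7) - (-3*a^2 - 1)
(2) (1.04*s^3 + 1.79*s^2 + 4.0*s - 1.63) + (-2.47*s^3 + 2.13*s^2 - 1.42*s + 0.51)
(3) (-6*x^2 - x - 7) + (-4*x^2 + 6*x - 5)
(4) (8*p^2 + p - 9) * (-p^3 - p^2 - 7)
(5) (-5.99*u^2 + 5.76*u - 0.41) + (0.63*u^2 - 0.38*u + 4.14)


(1) = a^3 + 2*a + 8
(2) = -1.43*s^3 + 3.92*s^2 + 2.58*s - 1.12
(3) = -10*x^2 + 5*x - 12
(4) = -8*p^5 - 9*p^4 + 8*p^3 - 47*p^2 - 7*p + 63
(5) = -5.36*u^2 + 5.38*u + 3.73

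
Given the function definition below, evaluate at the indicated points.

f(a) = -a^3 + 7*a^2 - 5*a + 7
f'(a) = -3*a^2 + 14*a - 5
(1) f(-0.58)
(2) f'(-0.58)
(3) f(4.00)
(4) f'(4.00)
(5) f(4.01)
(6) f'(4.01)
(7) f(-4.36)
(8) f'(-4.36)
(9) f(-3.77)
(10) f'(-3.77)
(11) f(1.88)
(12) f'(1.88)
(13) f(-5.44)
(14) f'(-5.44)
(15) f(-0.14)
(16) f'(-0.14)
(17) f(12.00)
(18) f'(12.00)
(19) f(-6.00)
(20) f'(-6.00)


(1) = 12.45
(2) = -14.13
(3) = 35.00
(4) = 3.00
(5) = 35.03
(6) = 2.90
(7) = 244.75
(8) = -123.07
(9) = 178.92
(10) = -100.42
(11) = 15.70
(12) = 10.72
(13) = 402.34
(14) = -169.94
(15) = 7.84
(16) = -7.02
(17) = -773.00
(18) = -269.00
(19) = 505.00
(20) = -197.00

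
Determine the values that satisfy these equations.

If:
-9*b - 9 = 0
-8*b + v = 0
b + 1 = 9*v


Then:
No Solution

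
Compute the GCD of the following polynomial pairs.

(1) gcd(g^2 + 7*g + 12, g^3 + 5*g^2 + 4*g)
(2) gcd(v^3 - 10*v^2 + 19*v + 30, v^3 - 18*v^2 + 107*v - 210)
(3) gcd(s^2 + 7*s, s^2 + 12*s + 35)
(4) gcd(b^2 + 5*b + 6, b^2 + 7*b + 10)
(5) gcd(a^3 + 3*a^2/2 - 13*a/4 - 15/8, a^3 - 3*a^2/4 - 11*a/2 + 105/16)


(1) = gcd((g + 3)*(g + 4), g*(g + 1)*(g + 4)) = g + 4
(2) = gcd((v - 6)*(v - 5)*(v + 1), (v - 7)*(v - 6)*(v - 5)) = v^2 - 11*v + 30
(3) = s + 7
(4) = gcd((b + 2)*(b + 3), (b + 2)*(b + 5)) = b + 2
(5) = gcd((a - 3/2)*(a + 1/2)*(a + 5/2), (a - 7/4)*(a - 3/2)*(a + 5/2)) = a^2 + a - 15/4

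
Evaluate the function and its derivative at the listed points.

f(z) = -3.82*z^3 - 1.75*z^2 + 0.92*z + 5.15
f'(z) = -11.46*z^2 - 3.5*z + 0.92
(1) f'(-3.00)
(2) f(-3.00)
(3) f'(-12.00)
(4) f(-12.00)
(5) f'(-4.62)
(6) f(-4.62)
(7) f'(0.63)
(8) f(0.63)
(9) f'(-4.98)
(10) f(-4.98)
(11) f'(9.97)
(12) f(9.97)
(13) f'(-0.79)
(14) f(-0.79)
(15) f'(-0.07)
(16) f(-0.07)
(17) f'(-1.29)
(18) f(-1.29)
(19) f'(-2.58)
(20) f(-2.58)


(1) = -91.72
(2) = 89.78
(3) = -1607.32
(4) = 6343.07
(5) = -227.52
(6) = 340.24
(7) = -5.83
(8) = 4.08
(9) = -265.86
(10) = 428.96
(11) = -1173.11
(12) = -3945.35
(13) = -3.47
(14) = 5.21
(15) = 1.11
(16) = 5.08
(17) = -13.64
(18) = 9.25
(19) = -66.33
(20) = 56.73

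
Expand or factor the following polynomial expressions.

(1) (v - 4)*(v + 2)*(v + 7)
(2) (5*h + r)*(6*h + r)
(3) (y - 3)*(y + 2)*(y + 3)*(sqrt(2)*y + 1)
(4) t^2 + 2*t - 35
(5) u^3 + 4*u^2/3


(1) = v^3 + 5*v^2 - 22*v - 56
(2) = 30*h^2 + 11*h*r + r^2
(3) = sqrt(2)*y^4 + y^3 + 2*sqrt(2)*y^3 - 9*sqrt(2)*y^2 + 2*y^2 - 18*sqrt(2)*y - 9*y - 18
(4) = (t - 5)*(t + 7)
(5) = u^2*(u + 4/3)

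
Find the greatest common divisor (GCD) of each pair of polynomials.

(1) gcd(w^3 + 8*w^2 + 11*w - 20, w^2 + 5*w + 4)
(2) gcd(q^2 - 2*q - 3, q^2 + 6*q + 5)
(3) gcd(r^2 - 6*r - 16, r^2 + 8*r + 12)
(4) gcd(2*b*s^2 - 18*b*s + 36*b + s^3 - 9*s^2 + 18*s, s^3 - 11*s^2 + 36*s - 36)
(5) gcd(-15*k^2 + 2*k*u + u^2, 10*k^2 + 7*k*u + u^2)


(1) = w + 4
(2) = gcd((q - 3)*(q + 1), (q + 1)*(q + 5)) = q + 1
(3) = gcd((r - 8)*(r + 2), (r + 2)*(r + 6)) = r + 2
(4) = gcd((2*b + s)*(s - 6)*(s - 3), (s - 6)*(s - 3)*(s - 2)) = s^2 - 9*s + 18
(5) = 5*k + u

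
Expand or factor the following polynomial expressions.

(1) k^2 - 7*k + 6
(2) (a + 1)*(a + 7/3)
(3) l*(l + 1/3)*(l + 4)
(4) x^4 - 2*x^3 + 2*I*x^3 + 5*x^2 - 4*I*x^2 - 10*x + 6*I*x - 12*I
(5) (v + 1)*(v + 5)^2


(1) = (k - 6)*(k - 1)
(2) = a^2 + 10*a/3 + 7/3
(3) = l^3 + 13*l^2/3 + 4*l/3
(4) = (x - 2)*(x - 2*I)*(x + I)*(x + 3*I)
(5) = v^3 + 11*v^2 + 35*v + 25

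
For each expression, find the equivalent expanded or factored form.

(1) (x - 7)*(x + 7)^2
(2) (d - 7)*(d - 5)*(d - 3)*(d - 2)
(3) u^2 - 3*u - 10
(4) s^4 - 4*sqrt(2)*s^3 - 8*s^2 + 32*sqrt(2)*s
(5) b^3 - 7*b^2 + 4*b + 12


(1) = x^3 + 7*x^2 - 49*x - 343
(2) = d^4 - 17*d^3 + 101*d^2 - 247*d + 210
(3) = (u - 5)*(u + 2)
(4) = s*(s - 4*sqrt(2))*(s - 2*sqrt(2))*(s + 2*sqrt(2))
(5) = (b - 6)*(b - 2)*(b + 1)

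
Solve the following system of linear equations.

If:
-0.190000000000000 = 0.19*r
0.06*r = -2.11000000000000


Then:
No Solution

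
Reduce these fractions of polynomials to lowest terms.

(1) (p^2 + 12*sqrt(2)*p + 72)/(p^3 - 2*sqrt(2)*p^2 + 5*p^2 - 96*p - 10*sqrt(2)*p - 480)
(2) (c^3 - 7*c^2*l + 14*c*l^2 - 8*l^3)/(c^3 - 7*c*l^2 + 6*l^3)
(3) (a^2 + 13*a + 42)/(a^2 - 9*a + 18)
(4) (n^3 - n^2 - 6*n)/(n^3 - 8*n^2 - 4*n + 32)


(1) = (p + 6*sqrt(2))/(p^2 + p*(5 - 8*sqrt(2)) - 40*sqrt(2))
(2) = (c - 4*l)/(c + 3*l)
(3) = (a^2 + 13*a + 42)/(a^2 - 9*a + 18)
(4) = (n^2 - 3*n)/(n^2 - 10*n + 16)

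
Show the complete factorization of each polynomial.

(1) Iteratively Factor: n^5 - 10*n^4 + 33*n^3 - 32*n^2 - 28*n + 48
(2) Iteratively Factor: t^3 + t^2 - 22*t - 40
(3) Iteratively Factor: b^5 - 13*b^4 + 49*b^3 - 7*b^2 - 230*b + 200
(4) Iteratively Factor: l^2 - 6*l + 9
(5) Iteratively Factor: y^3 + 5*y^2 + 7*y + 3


(1) = (n - 2)*(n^4 - 8*n^3 + 17*n^2 + 2*n - 24) = (n - 2)^2*(n^3 - 6*n^2 + 5*n + 12) = (n - 4)*(n - 2)^2*(n^2 - 2*n - 3) = (n - 4)*(n - 3)*(n - 2)^2*(n + 1)
(2) = (t - 5)*(t^2 + 6*t + 8) = (t - 5)*(t + 4)*(t + 2)
(3) = (b - 5)*(b^4 - 8*b^3 + 9*b^2 + 38*b - 40) = (b - 5)^2*(b^3 - 3*b^2 - 6*b + 8) = (b - 5)^2*(b - 1)*(b^2 - 2*b - 8) = (b - 5)^2*(b - 1)*(b + 2)*(b - 4)
(4) = (l - 3)*(l - 3)
(5) = (y + 1)*(y^2 + 4*y + 3) = (y + 1)*(y + 3)*(y + 1)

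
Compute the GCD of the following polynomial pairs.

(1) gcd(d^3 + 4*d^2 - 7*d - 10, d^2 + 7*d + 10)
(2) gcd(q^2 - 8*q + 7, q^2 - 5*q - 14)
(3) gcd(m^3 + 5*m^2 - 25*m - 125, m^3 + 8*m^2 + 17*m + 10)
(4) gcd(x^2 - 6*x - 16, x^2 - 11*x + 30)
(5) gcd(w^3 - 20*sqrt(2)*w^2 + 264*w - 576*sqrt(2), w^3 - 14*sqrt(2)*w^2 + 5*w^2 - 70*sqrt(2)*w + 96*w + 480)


(1) = d + 5
(2) = q - 7
(3) = gcd((m - 5)*(m + 5)^2, (m + 1)*(m + 2)*(m + 5)) = m + 5
(4) = gcd((x - 8)*(x + 2), (x - 6)*(x - 5)) = 1
(5) = gcd((w - 8*sqrt(2))*(w - 6*sqrt(2))^2, (w + 5)*(w - 8*sqrt(2))*(w - 6*sqrt(2))) = w^2 - 14*sqrt(2)*w + 96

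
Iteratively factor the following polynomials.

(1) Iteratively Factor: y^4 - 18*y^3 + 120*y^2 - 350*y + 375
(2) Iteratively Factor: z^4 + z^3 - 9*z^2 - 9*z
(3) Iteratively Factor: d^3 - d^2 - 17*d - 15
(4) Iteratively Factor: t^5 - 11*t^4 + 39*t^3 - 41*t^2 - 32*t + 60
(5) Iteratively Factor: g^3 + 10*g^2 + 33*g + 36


(1) = (y - 5)*(y^3 - 13*y^2 + 55*y - 75) = (y - 5)*(y - 3)*(y^2 - 10*y + 25) = (y - 5)^2*(y - 3)*(y - 5)
(2) = (z)*(z^3 + z^2 - 9*z - 9) = z*(z + 3)*(z^2 - 2*z - 3) = z*(z + 1)*(z + 3)*(z - 3)
(3) = (d + 1)*(d^2 - 2*d - 15) = (d + 1)*(d + 3)*(d - 5)
(4) = (t - 3)*(t^4 - 8*t^3 + 15*t^2 + 4*t - 20) = (t - 3)*(t - 2)*(t^3 - 6*t^2 + 3*t + 10) = (t - 3)*(t - 2)^2*(t^2 - 4*t - 5) = (t - 5)*(t - 3)*(t - 2)^2*(t + 1)
(5) = (g + 4)*(g^2 + 6*g + 9) = (g + 3)*(g + 4)*(g + 3)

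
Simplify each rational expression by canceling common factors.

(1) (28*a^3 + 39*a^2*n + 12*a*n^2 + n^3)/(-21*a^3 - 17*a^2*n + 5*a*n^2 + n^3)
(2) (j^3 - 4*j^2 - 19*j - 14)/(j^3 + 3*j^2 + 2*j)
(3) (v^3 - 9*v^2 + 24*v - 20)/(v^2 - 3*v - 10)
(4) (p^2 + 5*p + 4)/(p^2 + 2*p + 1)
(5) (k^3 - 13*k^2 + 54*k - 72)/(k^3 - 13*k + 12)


(1) = (-4*a - n)/(3*a - n)
(2) = (j - 7)/j
(3) = (v^2 - 4*v + 4)/(v + 2)
(4) = (p + 4)/(p + 1)
(5) = (k^2 - 10*k + 24)/(k^2 + 3*k - 4)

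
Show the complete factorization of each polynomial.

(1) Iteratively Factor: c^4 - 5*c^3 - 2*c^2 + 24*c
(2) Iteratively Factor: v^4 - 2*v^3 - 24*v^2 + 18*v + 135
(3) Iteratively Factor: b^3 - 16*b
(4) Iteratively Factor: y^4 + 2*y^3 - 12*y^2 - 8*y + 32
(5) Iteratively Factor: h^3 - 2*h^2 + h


(1) = (c + 2)*(c^3 - 7*c^2 + 12*c) = (c - 4)*(c + 2)*(c^2 - 3*c) = (c - 4)*(c - 3)*(c + 2)*(c)
(2) = (v - 5)*(v^3 + 3*v^2 - 9*v - 27) = (v - 5)*(v + 3)*(v^2 - 9) = (v - 5)*(v + 3)^2*(v - 3)
(3) = (b)*(b^2 - 16) = b*(b + 4)*(b - 4)
(4) = (y - 2)*(y^3 + 4*y^2 - 4*y - 16) = (y - 2)*(y + 4)*(y^2 - 4) = (y - 2)*(y + 2)*(y + 4)*(y - 2)
(5) = (h - 1)*(h^2 - h) = h*(h - 1)*(h - 1)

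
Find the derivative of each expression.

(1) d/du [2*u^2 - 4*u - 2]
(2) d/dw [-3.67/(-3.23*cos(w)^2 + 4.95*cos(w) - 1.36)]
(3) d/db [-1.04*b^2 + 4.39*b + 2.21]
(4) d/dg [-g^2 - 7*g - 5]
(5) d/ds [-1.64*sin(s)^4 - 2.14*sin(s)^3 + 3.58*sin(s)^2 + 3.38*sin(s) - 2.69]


(1) = 4*u - 4
(2) = (23.7082*cos(w) - 18.1665)*sin(w)/(3.23*cos(w)^2 - 4.95*cos(w) + 1.36)^2
(3) = 4.39 - 2.08*b
(4) = -2*g - 7
(5) = (-6.56*sin(s)^3 - 6.42*sin(s)^2 + 7.16*sin(s) + 3.38)*cos(s)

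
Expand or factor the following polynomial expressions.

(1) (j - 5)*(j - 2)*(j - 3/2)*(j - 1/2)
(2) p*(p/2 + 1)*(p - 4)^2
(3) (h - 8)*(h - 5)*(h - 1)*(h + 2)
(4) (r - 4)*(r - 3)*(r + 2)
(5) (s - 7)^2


(1) = j^4 - 9*j^3 + 99*j^2/4 - 101*j/4 + 15/2
(2) = p^4/2 - 3*p^3 + 16*p
(3) = h^4 - 12*h^3 + 25*h^2 + 66*h - 80
(4) = r^3 - 5*r^2 - 2*r + 24
(5) = s^2 - 14*s + 49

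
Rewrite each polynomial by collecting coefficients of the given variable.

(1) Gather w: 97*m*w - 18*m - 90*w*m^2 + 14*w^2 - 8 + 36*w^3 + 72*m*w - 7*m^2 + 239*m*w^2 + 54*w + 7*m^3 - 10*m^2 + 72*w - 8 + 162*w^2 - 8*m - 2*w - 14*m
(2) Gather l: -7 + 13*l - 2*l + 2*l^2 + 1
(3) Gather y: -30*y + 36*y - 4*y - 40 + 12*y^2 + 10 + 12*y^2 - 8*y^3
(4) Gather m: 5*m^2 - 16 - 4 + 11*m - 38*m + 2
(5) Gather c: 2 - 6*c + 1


(1) = 7*m^3 - 17*m^2 - 40*m + 36*w^3 + w^2*(239*m + 176) + w*(-90*m^2 + 169*m + 124) - 16
(2) = 2*l^2 + 11*l - 6
(3) = -8*y^3 + 24*y^2 + 2*y - 30
(4) = 5*m^2 - 27*m - 18
(5) = 3 - 6*c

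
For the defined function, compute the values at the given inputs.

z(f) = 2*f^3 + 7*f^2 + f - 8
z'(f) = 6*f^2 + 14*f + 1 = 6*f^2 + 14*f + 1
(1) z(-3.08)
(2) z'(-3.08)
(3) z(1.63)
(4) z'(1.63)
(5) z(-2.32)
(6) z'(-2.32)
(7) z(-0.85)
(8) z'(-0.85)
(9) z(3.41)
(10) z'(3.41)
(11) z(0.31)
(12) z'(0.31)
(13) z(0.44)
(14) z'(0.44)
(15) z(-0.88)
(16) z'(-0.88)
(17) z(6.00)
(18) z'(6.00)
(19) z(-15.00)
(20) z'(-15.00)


(1) = -3.11
(2) = 14.80
(3) = 20.89
(4) = 39.76
(5) = 2.38
(6) = 0.81
(7) = -5.02
(8) = -6.57
(9) = 156.11
(10) = 118.51
(11) = -6.96
(12) = 5.92
(13) = -6.03
(14) = 8.32
(15) = -4.82
(16) = -6.67
(17) = 682.00
(18) = 301.00
(19) = -5198.00
(20) = 1141.00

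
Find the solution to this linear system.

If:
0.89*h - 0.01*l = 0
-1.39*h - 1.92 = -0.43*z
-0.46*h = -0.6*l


Then:
h = 0.00
l = 0.00
z = 4.47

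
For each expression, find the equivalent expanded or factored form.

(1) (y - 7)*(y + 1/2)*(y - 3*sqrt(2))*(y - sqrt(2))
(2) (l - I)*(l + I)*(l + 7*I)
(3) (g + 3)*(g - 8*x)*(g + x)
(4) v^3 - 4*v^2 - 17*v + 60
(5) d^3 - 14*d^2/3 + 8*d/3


(1) = y^4 - 13*y^3/2 - 4*sqrt(2)*y^3 + 5*y^2/2 + 26*sqrt(2)*y^2 - 39*y + 14*sqrt(2)*y - 21
(2) = l^3 + 7*I*l^2 + l + 7*I
(3) = g^3 - 7*g^2*x + 3*g^2 - 8*g*x^2 - 21*g*x - 24*x^2
(4) = (v - 5)*(v - 3)*(v + 4)
(5) = d*(d - 4)*(d - 2/3)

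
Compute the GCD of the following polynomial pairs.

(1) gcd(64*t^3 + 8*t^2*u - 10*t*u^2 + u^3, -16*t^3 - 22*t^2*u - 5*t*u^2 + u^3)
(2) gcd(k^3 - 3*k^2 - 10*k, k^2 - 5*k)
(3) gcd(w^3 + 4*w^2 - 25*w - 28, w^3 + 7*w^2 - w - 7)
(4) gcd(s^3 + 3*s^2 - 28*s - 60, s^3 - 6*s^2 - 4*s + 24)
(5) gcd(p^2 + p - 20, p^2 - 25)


(1) = gcd((-8*t + u)*(-4*t + u)*(2*t + u), (-8*t + u)*(t + u)*(2*t + u)) = 16*t^2 + 6*t*u - u^2
(2) = k^2 - 5*k
(3) = w^2 + 8*w + 7
(4) = s + 2
(5) = gcd((p - 4)*(p + 5), (p - 5)*(p + 5)) = p + 5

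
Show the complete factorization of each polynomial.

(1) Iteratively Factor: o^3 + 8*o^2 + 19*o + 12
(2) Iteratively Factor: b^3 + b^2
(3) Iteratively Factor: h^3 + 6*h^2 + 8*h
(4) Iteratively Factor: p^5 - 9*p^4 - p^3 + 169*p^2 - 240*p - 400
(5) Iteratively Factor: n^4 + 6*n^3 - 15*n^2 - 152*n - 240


(1) = (o + 3)*(o^2 + 5*o + 4) = (o + 3)*(o + 4)*(o + 1)
(2) = (b + 1)*(b^2) = b*(b + 1)*(b)
(3) = (h + 2)*(h^2 + 4*h) = h*(h + 2)*(h + 4)
(4) = (p + 4)*(p^4 - 13*p^3 + 51*p^2 - 35*p - 100) = (p + 1)*(p + 4)*(p^3 - 14*p^2 + 65*p - 100) = (p - 5)*(p + 1)*(p + 4)*(p^2 - 9*p + 20) = (p - 5)*(p - 4)*(p + 1)*(p + 4)*(p - 5)
(5) = (n + 4)*(n^3 + 2*n^2 - 23*n - 60) = (n - 5)*(n + 4)*(n^2 + 7*n + 12) = (n - 5)*(n + 3)*(n + 4)*(n + 4)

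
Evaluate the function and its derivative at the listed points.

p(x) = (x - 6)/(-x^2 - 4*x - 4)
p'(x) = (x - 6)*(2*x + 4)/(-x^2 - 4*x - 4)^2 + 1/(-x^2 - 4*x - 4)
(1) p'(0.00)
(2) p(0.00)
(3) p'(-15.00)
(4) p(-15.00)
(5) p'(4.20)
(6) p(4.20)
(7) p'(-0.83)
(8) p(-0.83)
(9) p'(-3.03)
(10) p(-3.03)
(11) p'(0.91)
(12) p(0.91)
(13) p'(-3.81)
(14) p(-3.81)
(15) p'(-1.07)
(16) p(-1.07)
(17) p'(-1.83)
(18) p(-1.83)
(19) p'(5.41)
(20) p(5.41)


(1) = -1.75
(2) = 1.50
(3) = 0.01
(4) = 0.12
(5) = -0.04
(6) = 0.05
(7) = -9.26
(8) = 4.99
(9) = 15.58
(10) = 8.51
(11) = -0.53
(12) = 0.60
(13) = 3.00
(14) = 2.99
(15) = -18.74
(16) = 8.17
(17) = -3222.06
(18) = 270.93
(19) = -0.02
(20) = 0.01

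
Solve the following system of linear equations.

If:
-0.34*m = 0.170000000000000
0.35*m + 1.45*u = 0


Then:
m = -0.50
u = 0.12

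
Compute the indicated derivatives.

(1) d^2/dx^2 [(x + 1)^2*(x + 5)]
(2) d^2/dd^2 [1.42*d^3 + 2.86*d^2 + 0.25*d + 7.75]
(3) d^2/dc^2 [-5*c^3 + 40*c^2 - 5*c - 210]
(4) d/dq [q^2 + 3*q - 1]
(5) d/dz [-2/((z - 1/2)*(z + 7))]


(1) = 6*x + 14
(2) = 8.52*d + 5.72
(3) = 80 - 30*c
(4) = 2*q + 3
(5) = 4*(4*z + 13)/((z + 7)^2*(2*z - 1)^2)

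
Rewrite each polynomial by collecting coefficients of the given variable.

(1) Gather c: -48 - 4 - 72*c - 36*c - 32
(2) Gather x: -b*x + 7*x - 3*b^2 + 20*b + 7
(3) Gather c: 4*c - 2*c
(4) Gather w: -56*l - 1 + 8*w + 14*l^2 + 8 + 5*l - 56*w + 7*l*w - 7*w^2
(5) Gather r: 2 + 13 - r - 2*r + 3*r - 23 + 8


(1) = -108*c - 84
(2) = -3*b^2 + 20*b + x*(7 - b) + 7
(3) = 2*c
(4) = 14*l^2 - 51*l - 7*w^2 + w*(7*l - 48) + 7
(5) = 0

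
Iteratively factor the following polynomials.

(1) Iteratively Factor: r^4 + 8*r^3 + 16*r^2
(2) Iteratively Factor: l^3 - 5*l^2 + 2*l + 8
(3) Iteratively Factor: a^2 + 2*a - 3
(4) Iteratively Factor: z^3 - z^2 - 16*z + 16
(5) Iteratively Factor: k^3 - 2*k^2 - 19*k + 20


(1) = (r + 4)*(r^3 + 4*r^2) = r*(r + 4)*(r^2 + 4*r) = r*(r + 4)^2*(r)
(2) = (l - 4)*(l^2 - l - 2) = (l - 4)*(l + 1)*(l - 2)
(3) = (a - 1)*(a + 3)
(4) = (z + 4)*(z^2 - 5*z + 4) = (z - 1)*(z + 4)*(z - 4)
(5) = (k - 5)*(k^2 + 3*k - 4) = (k - 5)*(k - 1)*(k + 4)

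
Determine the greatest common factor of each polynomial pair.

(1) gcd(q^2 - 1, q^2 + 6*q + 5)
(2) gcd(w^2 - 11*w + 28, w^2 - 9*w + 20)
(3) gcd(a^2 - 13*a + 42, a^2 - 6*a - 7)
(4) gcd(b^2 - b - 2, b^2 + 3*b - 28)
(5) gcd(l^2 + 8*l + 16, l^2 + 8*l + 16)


(1) = q + 1
(2) = gcd((w - 7)*(w - 4), (w - 5)*(w - 4)) = w - 4
(3) = gcd((a - 7)*(a - 6), (a - 7)*(a + 1)) = a - 7
(4) = 1
(5) = l^2 + 8*l + 16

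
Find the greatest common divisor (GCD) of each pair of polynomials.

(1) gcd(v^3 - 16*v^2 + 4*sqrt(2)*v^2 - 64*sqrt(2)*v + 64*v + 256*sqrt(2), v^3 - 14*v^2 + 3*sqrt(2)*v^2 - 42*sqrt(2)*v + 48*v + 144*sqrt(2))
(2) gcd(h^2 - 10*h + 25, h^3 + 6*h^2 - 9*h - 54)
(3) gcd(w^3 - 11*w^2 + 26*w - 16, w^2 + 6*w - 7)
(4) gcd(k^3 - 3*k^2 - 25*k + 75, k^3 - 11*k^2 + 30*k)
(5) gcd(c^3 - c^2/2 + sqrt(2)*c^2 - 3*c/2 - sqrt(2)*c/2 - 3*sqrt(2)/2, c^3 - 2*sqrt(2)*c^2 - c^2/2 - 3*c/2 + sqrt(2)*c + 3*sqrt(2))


(1) = v - 8
(2) = gcd((h - 5)^2, (h - 3)*(h + 3)*(h + 6)) = 1
(3) = gcd((w - 8)*(w - 2)*(w - 1), (w - 1)*(w + 7)) = w - 1
(4) = k - 5
(5) = gcd((c - 3/2)*(c + 1)*(c + sqrt(2)), (c - 3/2)*(c + 1)*(c - 2*sqrt(2))) = c^2 - c/2 - 3/2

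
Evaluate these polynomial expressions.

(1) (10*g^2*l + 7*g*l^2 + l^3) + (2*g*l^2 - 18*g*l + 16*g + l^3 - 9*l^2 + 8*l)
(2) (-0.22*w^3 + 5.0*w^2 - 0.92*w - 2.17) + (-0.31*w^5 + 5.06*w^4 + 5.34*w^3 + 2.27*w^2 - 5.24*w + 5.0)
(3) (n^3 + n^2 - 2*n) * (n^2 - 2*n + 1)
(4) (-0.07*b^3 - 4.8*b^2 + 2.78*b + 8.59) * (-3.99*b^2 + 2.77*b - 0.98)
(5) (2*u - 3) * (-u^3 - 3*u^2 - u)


(1) = 10*g^2*l + 9*g*l^2 - 18*g*l + 16*g + 2*l^3 - 9*l^2 + 8*l
(2) = -0.31*w^5 + 5.06*w^4 + 5.12*w^3 + 7.27*w^2 - 6.16*w + 2.83
(3) = n^5 - n^4 - 3*n^3 + 5*n^2 - 2*n
(4) = 0.2793*b^5 + 18.9581*b^4 - 24.3196*b^3 - 21.8695*b^2 + 21.0699*b - 8.4182
(5) = -2*u^4 - 3*u^3 + 7*u^2 + 3*u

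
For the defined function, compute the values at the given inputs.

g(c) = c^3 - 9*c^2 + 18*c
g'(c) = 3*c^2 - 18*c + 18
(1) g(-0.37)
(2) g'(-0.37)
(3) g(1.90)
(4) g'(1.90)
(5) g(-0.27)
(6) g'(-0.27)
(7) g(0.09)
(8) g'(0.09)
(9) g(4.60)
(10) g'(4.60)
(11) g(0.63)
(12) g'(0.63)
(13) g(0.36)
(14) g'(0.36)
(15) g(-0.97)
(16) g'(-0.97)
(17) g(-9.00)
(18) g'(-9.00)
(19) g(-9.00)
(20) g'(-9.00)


(1) = -7.94
(2) = 25.07
(3) = 8.57
(4) = -5.37
(5) = -5.54
(6) = 23.08
(7) = 1.55
(8) = 16.40
(9) = -10.30
(10) = -1.32
(11) = 8.02
(12) = 7.85
(13) = 5.36
(14) = 11.91
(15) = -26.84
(16) = 38.28
(17) = -1620.00
(18) = 423.00
(19) = -1620.00
(20) = 423.00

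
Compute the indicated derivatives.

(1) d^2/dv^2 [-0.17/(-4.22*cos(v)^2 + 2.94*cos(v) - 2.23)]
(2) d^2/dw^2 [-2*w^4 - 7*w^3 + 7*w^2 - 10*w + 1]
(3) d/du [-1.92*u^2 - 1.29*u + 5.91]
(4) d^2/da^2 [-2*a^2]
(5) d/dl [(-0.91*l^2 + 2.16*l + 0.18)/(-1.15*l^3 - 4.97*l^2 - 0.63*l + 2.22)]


(1) = (-12.109712*(1 - cos(v)^2)^2 + 6.327468*cos(v)^3 - 1.12506*cos(v)^2 - 13.76949*cos(v) + 11.848932)/(4.22*cos(v)^2 - 2.94*cos(v) + 2.23)^3
(2) = -24*w^2 - 42*w + 14
(3) = -3.84*u - 1.29
(4) = -4
(5) = (-1.0465*l^4 + 4.968*l^3 + 11.9295*l^2 - 2.2512*l + 4.9086)/(1.3225*l^6 + 11.431*l^5 + 26.1499*l^4 + 1.1562*l^3 - 21.6699*l^2 - 2.7972*l + 4.9284)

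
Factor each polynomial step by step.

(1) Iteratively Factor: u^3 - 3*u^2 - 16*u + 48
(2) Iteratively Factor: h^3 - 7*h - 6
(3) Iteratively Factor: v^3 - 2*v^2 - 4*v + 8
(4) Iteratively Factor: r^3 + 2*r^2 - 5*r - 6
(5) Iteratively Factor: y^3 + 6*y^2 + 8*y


(1) = (u - 4)*(u^2 + u - 12) = (u - 4)*(u - 3)*(u + 4)
(2) = (h + 2)*(h^2 - 2*h - 3) = (h - 3)*(h + 2)*(h + 1)
(3) = (v - 2)*(v^2 - 4) = (v - 2)*(v + 2)*(v - 2)
(4) = (r - 2)*(r^2 + 4*r + 3) = (r - 2)*(r + 3)*(r + 1)
(5) = (y + 2)*(y^2 + 4*y) = y*(y + 2)*(y + 4)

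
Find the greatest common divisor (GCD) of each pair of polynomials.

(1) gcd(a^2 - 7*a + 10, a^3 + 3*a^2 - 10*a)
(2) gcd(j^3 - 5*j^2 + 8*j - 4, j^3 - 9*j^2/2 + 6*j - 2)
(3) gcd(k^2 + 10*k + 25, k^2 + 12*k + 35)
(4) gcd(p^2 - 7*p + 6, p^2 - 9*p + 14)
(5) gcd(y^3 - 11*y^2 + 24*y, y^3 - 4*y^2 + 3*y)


(1) = gcd((a - 5)*(a - 2), a*(a - 2)*(a + 5)) = a - 2
(2) = gcd((j - 2)^2*(j - 1), (j - 2)^2*(j - 1/2)) = j^2 - 4*j + 4
(3) = gcd((k + 5)^2, (k + 5)*(k + 7)) = k + 5
(4) = gcd((p - 6)*(p - 1), (p - 7)*(p - 2)) = 1
(5) = gcd(y*(y - 8)*(y - 3), y*(y - 3)*(y - 1)) = y^2 - 3*y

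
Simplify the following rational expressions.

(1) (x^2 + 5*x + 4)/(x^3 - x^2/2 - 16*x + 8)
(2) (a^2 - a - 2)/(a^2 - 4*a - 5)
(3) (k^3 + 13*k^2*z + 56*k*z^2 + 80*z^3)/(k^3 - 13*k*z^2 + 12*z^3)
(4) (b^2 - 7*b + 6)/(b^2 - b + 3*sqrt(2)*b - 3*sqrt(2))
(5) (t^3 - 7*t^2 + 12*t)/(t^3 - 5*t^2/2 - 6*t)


(1) = (2*x + 2)/(2*x^2 - 9*x + 4)
(2) = (a - 2)/(a - 5)
(3) = (k^2 + 9*k*z + 20*z^2)/(k^2 - 4*k*z + 3*z^2)
(4) = (b - 6)/(b + 3*sqrt(2))
(5) = (2*t - 6)/(2*t + 3)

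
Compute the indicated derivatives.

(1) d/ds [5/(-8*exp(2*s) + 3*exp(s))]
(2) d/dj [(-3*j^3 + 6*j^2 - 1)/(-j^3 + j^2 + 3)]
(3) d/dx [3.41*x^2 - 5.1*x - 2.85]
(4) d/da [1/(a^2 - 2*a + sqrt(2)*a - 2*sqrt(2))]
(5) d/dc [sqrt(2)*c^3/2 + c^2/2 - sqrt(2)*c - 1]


(1) = 5*(16*exp(s) - 3)*exp(-s)/(8*exp(s) - 3)^2
(2) = j*(3*j^3 - 30*j + 38)/(j^6 - 2*j^5 + j^4 - 6*j^3 + 6*j^2 + 9)
(3) = 6.82*x - 5.1
(4) = (-2*a - sqrt(2) + 2)/(a^2 - 2*a + sqrt(2)*a - 2*sqrt(2))^2
(5) = 3*sqrt(2)*c^2/2 + c - sqrt(2)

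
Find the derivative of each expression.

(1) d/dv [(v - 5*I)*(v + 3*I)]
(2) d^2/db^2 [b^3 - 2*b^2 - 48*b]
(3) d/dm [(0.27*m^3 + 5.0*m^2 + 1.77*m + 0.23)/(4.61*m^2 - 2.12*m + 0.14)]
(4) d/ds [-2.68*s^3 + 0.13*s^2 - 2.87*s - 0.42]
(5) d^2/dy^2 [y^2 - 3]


(1) = 2*v - 2*I
(2) = 6*b - 4
(3) = (1.2447*m^4 - 1.1448*m^3 - 18.6463*m^2 - 0.7206*m + 0.7354)/(21.2521*m^4 - 19.5464*m^3 + 5.7852*m^2 - 0.5936*m + 0.0196)
(4) = -8.04*s^2 + 0.26*s - 2.87
(5) = 2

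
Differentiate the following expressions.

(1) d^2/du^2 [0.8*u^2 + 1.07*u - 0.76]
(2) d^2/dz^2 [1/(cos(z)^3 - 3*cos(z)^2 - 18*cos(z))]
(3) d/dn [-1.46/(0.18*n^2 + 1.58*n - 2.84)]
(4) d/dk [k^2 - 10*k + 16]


(1) = 1.60000000000000
(2) = 3*(-6*(sin(z)^2 + 2*cos(z) + 5)^2*sin(z)^2 + (sin(z)^2 + 3*cos(z) + 17)*(-23*cos(z) - 8*cos(2*z) + 3*cos(3*z))*cos(z)/4)/((sin(z)^2 + 3*cos(z) + 17)^3*cos(z)^3)
(3) = (0.5256*n + 2.3068)/(0.18*n^2 + 1.58*n - 2.84)^2
(4) = 2*k - 10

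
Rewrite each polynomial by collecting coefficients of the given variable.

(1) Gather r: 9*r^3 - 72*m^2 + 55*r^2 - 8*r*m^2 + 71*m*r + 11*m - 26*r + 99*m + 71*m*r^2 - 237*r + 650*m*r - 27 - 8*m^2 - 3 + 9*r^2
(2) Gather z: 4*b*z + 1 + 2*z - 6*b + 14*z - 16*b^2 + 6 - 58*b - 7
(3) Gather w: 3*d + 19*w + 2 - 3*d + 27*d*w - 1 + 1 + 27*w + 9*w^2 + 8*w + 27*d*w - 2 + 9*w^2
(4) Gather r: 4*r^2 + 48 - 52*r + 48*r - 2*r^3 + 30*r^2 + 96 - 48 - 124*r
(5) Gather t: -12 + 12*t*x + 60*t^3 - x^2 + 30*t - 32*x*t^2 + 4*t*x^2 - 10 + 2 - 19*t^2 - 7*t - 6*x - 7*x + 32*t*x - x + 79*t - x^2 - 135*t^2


(1) = -80*m^2 + 110*m + 9*r^3 + r^2*(71*m + 64) + r*(-8*m^2 + 721*m - 263) - 30
(2) = -16*b^2 - 64*b + z*(4*b + 16)
(3) = 18*w^2 + w*(54*d + 54)
(4) = -2*r^3 + 34*r^2 - 128*r + 96
(5) = 60*t^3 + t^2*(-32*x - 154) + t*(4*x^2 + 44*x + 102) - 2*x^2 - 14*x - 20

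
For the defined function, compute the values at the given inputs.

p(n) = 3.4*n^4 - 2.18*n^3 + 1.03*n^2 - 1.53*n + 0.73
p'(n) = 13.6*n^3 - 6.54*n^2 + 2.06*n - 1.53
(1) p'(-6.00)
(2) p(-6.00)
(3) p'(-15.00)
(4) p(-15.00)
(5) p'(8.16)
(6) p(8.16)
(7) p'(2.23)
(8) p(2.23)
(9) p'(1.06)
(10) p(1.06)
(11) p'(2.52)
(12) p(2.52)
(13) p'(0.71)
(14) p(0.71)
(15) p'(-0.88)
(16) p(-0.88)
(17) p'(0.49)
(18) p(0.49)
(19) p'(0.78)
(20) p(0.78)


(1) = -3186.93
(2) = 4924.27
(3) = -47403.93
(4) = 179737.93
(5) = 6969.21
(6) = 13946.73
(7) = 121.36
(8) = 62.35
(9) = 9.50
(10) = 1.96
(11) = 179.77
(12) = 105.64
(13) = 1.50
(14) = 0.25
(15) = -17.68
(16) = 6.40
(17) = -0.49
(18) = 0.17
(19) = 2.55
(20) = 0.39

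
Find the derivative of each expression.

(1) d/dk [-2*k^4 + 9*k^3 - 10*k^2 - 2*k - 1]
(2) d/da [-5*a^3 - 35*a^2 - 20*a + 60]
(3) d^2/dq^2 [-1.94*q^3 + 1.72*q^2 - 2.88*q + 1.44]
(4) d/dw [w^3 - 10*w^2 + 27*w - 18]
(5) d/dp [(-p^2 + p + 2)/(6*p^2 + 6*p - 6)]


(1) = -8*k^3 + 27*k^2 - 20*k - 2
(2) = -15*a^2 - 70*a - 20
(3) = 3.44 - 11.64*q
(4) = 3*w^2 - 20*w + 27
(5) = (-p^2/3 - p/3 - 1/2)/(p^4 + 2*p^3 - p^2 - 2*p + 1)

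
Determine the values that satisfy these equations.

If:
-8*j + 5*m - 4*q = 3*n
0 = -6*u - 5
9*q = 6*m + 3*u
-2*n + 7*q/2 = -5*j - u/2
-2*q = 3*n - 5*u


Then:
j = 310/1191
m = -1715/2382
n = -2105/2382
q = -1805/2382
u = -5/6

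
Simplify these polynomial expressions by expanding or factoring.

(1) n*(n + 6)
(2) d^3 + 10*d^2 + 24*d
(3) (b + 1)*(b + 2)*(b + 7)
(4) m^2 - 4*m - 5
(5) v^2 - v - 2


(1) = n^2 + 6*n
(2) = d*(d + 4)*(d + 6)
(3) = b^3 + 10*b^2 + 23*b + 14
(4) = (m - 5)*(m + 1)
(5) = (v - 2)*(v + 1)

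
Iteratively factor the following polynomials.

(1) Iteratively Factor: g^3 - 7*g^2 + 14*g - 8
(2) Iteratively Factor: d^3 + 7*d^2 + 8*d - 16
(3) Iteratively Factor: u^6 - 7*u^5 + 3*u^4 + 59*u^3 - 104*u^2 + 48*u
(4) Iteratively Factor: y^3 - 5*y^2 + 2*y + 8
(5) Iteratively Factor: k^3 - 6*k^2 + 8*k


(1) = (g - 4)*(g^2 - 3*g + 2) = (g - 4)*(g - 1)*(g - 2)
(2) = (d + 4)*(d^2 + 3*d - 4) = (d - 1)*(d + 4)*(d + 4)
(3) = (u)*(u^5 - 7*u^4 + 3*u^3 + 59*u^2 - 104*u + 48) = u*(u - 4)*(u^4 - 3*u^3 - 9*u^2 + 23*u - 12) = u*(u - 4)^2*(u^3 + u^2 - 5*u + 3) = u*(u - 4)^2*(u - 1)*(u^2 + 2*u - 3) = u*(u - 4)^2*(u - 1)*(u + 3)*(u - 1)
(4) = (y - 4)*(y^2 - y - 2) = (y - 4)*(y - 2)*(y + 1)
(5) = (k - 2)*(k^2 - 4*k) = (k - 4)*(k - 2)*(k)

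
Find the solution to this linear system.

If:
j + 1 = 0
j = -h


Then:
h = 1
j = -1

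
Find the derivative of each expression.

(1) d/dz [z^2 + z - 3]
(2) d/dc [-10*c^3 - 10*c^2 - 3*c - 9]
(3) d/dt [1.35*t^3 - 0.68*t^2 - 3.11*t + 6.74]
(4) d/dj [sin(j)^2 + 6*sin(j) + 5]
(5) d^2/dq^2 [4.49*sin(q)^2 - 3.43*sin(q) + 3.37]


(1) = 2*z + 1
(2) = -30*c^2 - 20*c - 3
(3) = 4.05*t^2 - 1.36*t - 3.11
(4) = 2*(sin(j) + 3)*cos(j)
(5) = 3.43*sin(q) + 8.98*cos(2*q)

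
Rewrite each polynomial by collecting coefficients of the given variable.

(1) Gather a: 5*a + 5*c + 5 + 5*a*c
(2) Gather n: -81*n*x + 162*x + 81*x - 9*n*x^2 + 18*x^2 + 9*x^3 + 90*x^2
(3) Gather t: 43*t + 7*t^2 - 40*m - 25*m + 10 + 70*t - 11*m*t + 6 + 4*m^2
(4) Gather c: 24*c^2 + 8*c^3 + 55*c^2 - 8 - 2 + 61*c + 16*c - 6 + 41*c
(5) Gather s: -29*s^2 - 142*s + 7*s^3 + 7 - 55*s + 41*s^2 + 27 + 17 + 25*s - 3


(1) = a*(5*c + 5) + 5*c + 5
(2) = n*(-9*x^2 - 81*x) + 9*x^3 + 108*x^2 + 243*x
(3) = 4*m^2 - 65*m + 7*t^2 + t*(113 - 11*m) + 16
(4) = 8*c^3 + 79*c^2 + 118*c - 16
(5) = 7*s^3 + 12*s^2 - 172*s + 48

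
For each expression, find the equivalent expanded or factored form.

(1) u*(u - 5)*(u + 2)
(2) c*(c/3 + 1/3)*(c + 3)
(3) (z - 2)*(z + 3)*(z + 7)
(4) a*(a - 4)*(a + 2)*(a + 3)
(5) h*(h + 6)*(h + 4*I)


(1) = u^3 - 3*u^2 - 10*u
(2) = c^3/3 + 4*c^2/3 + c
(3) = z^3 + 8*z^2 + z - 42
(4) = a^4 + a^3 - 14*a^2 - 24*a
(5) = h^3 + 6*h^2 + 4*I*h^2 + 24*I*h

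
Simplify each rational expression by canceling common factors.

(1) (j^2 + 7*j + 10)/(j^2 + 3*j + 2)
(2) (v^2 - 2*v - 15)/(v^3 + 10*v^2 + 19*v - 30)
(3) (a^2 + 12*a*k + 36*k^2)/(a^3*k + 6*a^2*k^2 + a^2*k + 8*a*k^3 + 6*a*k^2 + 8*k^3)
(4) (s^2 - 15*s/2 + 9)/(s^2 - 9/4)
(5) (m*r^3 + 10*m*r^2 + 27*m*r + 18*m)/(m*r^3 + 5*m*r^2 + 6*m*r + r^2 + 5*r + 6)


(1) = (j + 5)/(j + 1)
(2) = (v^2 - 2*v - 15)/(v^3 + 10*v^2 + 19*v - 30)
(3) = (a^2 + 12*a*k + 36*k^2)/(a^3*k + 6*a^2*k^2 + a^2*k + 8*a*k^3 + 6*a*k^2 + 8*k^3)
(4) = (2*s - 12)/(2*s + 3)
(5) = (m*r^2 + 7*m*r + 6*m)/(m*r^2 + 2*m*r + r + 2)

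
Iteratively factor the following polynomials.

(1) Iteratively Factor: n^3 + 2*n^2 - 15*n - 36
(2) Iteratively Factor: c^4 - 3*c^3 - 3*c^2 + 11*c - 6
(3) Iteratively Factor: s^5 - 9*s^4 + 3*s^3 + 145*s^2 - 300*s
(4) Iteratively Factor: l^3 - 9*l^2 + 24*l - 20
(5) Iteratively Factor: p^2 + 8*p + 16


(1) = (n + 3)*(n^2 - n - 12) = (n + 3)^2*(n - 4)
(2) = (c - 3)*(c^3 - 3*c + 2) = (c - 3)*(c + 2)*(c^2 - 2*c + 1) = (c - 3)*(c - 1)*(c + 2)*(c - 1)
(3) = (s - 5)*(s^4 - 4*s^3 - 17*s^2 + 60*s) = (s - 5)*(s + 4)*(s^3 - 8*s^2 + 15*s) = (s - 5)^2*(s + 4)*(s^2 - 3*s) = s*(s - 5)^2*(s + 4)*(s - 3)
(4) = (l - 2)*(l^2 - 7*l + 10) = (l - 5)*(l - 2)*(l - 2)
(5) = (p + 4)*(p + 4)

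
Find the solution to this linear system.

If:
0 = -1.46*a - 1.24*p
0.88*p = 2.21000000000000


Then:
a = -2.13
p = 2.51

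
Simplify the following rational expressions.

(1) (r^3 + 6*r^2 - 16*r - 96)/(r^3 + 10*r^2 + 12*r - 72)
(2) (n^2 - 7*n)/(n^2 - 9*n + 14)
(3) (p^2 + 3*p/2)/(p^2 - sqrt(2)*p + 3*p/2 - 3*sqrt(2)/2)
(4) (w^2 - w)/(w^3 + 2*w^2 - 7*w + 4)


(1) = (r^2 - 16)/(r^2 + 4*r - 12)
(2) = n/(n - 2)
(3) = 4*p/(4*p - 4*sqrt(2))
(4) = w/(w^2 + 3*w - 4)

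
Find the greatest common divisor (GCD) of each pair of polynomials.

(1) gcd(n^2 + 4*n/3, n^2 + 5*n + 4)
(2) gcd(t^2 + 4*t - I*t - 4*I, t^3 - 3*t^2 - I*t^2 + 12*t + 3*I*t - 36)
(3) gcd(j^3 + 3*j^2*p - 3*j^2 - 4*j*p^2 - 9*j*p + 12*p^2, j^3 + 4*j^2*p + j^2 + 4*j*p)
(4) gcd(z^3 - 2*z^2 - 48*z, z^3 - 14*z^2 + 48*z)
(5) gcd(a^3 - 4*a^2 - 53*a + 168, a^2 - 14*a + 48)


(1) = gcd(n*(n + 4/3), (n + 1)*(n + 4)) = 1
(2) = gcd((t + 4)*(t - I), (t - 3)*(t - 4*I)*(t + 3*I)) = 1
(3) = j + 4*p
(4) = z^2 - 8*z
(5) = gcd((a - 8)*(a - 3)*(a + 7), (a - 8)*(a - 6)) = a - 8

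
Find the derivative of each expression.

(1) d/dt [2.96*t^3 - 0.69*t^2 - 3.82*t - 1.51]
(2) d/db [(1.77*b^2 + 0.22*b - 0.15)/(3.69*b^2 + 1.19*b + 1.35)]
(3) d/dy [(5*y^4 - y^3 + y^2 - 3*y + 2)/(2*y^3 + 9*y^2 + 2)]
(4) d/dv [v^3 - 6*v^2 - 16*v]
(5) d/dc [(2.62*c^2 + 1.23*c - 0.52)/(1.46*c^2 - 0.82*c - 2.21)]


(1) = 8.88*t^2 - 1.38*t - 3.82
(2) = (1.2945*b^2 + 5.886*b + 0.4755)/(13.6161*b^4 + 8.7822*b^3 + 11.3791*b^2 + 3.213*b + 1.8225)
(3) = (10*y^6 + 90*y^5 - 11*y^4 + 52*y^3 + 9*y^2 - 32*y - 6)/(4*y^6 + 36*y^5 + 81*y^4 + 8*y^3 + 36*y^2 + 4)
(4) = 3*v^2 - 12*v - 16
(5) = (-3.9442*c^2 - 10.062*c - 3.1447)/(2.1316*c^4 - 2.3944*c^3 - 5.7808*c^2 + 3.6244*c + 4.8841)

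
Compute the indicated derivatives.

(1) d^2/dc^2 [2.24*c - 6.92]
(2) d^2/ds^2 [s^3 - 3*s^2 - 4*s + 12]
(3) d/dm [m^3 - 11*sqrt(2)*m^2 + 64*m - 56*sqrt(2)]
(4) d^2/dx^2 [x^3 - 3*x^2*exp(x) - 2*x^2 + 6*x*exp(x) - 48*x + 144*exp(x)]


(1) = 0
(2) = 6*s - 6
(3) = 3*m^2 - 22*sqrt(2)*m + 64
(4) = -3*x^2*exp(x) - 6*x*exp(x) + 6*x + 150*exp(x) - 4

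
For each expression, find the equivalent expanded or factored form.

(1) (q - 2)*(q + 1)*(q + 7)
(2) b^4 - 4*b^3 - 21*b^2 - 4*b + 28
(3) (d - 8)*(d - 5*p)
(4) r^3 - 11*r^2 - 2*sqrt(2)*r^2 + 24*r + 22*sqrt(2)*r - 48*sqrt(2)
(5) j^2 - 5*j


(1) = q^3 + 6*q^2 - 9*q - 14
(2) = (b - 7)*(b - 1)*(b + 2)^2
(3) = d^2 - 5*d*p - 8*d + 40*p
(4) = (r - 8)*(r - 3)*(r - 2*sqrt(2))
(5) = j*(j - 5)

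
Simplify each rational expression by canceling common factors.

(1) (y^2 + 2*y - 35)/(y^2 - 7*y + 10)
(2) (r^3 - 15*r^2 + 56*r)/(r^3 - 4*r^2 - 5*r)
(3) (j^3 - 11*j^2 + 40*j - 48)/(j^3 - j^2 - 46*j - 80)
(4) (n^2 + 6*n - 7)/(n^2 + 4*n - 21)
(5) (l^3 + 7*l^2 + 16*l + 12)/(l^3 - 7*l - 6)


(1) = (y + 7)/(y - 2)
(2) = (r^2 - 15*r + 56)/(r^2 - 4*r - 5)
(3) = (j^3 - 11*j^2 + 40*j - 48)/(j^3 - j^2 - 46*j - 80)
(4) = (n - 1)/(n - 3)
(5) = (l^2 + 5*l + 6)/(l^2 - 2*l - 3)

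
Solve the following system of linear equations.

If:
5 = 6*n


Then:
n = 5/6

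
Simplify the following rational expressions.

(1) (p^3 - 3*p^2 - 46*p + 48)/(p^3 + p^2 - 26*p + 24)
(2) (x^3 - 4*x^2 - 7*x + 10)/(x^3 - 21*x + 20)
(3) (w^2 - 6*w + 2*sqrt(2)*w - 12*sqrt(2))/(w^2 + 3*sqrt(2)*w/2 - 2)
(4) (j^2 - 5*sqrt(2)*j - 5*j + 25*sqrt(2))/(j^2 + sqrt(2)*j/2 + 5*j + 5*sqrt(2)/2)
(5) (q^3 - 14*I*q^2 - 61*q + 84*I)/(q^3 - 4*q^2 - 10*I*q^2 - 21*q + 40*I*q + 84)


(1) = (p - 8)/(p - 4)
(2) = (x^2 - 3*x - 10)/(x^2 + x - 20)
(3) = (2*w - 12)/(2*w - sqrt(2))
(4) = (2*j^2 + j*(-10*sqrt(2) - 10) + 50*sqrt(2))/(2*j^2 + j*(sqrt(2) + 10) + 5*sqrt(2))
(5) = (q - 4*I)/(q - 4)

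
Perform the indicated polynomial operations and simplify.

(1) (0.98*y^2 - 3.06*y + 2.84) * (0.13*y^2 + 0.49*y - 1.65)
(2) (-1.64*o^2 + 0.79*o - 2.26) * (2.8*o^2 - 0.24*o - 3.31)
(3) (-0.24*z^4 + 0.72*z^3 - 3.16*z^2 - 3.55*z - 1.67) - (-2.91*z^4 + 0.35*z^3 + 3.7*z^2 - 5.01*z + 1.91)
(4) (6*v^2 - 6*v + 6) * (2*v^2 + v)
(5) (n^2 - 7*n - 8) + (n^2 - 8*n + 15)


(1) = 0.1274*y^4 + 0.0824*y^3 - 2.7472*y^2 + 6.4406*y - 4.686
(2) = -4.592*o^4 + 2.6056*o^3 - 1.0892*o^2 - 2.0725*o + 7.4806
(3) = 2.67*z^4 + 0.37*z^3 - 6.86*z^2 + 1.46*z - 3.58
(4) = 12*v^4 - 6*v^3 + 6*v^2 + 6*v
(5) = 2*n^2 - 15*n + 7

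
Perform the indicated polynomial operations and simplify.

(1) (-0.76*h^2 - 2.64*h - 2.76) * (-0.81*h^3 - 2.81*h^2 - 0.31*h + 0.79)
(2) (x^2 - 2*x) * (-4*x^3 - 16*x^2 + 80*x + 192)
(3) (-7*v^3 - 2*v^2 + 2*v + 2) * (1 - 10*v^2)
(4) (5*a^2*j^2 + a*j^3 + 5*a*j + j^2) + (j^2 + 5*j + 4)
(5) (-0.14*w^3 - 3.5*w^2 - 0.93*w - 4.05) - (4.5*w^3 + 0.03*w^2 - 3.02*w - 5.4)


(1) = 0.6156*h^5 + 4.274*h^4 + 9.8896*h^3 + 7.9736*h^2 - 1.23*h - 2.1804
(2) = -4*x^5 - 8*x^4 + 112*x^3 + 32*x^2 - 384*x
(3) = 70*v^5 + 20*v^4 - 27*v^3 - 22*v^2 + 2*v + 2
(4) = 5*a^2*j^2 + a*j^3 + 5*a*j + 2*j^2 + 5*j + 4
(5) = -4.64*w^3 - 3.53*w^2 + 2.09*w + 1.35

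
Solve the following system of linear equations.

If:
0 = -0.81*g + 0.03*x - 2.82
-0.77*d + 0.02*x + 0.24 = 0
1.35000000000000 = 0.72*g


Then:
d = 4.07
g = 1.88
x = 144.62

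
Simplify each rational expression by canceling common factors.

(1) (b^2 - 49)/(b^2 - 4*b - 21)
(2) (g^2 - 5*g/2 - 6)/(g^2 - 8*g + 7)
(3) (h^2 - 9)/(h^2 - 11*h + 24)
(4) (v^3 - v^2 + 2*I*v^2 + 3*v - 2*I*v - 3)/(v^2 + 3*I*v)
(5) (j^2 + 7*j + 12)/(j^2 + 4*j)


(1) = (b + 7)/(b + 3)
(2) = (2*g^2 - 5*g - 12)/(2*g^2 - 16*g + 14)
(3) = (h + 3)/(h - 8)
(4) = (v^2 + v*(-1 - I) + I)/v
(5) = (j + 3)/j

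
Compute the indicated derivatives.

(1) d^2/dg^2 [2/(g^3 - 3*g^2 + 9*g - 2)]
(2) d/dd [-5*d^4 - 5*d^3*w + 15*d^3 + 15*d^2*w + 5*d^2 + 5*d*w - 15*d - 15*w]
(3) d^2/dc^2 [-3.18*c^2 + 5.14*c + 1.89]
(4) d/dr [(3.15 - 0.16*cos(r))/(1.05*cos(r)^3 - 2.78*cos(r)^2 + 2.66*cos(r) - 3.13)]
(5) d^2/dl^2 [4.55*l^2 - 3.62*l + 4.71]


(1) = 12*((1 - g)*(g^3 - 3*g^2 + 9*g - 2) + 3*(g^2 - 2*g + 3)^2)/(g^3 - 3*g^2 + 9*g - 2)^3
(2) = -20*d^3 - 15*d^2*w + 45*d^2 + 30*d*w + 10*d + 5*w - 15
(3) = -6.36000000000000
(4) = (-0.336*cos(r)^3 + 10.3673*cos(r)^2 - 17.514*cos(r) + 7.8782)*sin(r)/(1.1025*cos(r)^6 - 5.838*cos(r)^5 + 13.3144*cos(r)^4 - 21.3626*cos(r)^3 + 24.4784*cos(r)^2 - 16.6516*cos(r) + 9.7969)
(5) = 9.10000000000000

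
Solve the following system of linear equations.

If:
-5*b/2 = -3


Then:
b = 6/5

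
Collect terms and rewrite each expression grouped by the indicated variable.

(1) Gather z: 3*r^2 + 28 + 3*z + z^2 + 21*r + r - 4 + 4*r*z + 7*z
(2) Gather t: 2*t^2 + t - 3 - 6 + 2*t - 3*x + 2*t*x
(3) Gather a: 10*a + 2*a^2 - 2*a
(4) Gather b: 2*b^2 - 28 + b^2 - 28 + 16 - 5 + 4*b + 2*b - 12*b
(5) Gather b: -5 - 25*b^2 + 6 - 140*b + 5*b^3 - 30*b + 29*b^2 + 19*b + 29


(1) = 3*r^2 + 22*r + z^2 + z*(4*r + 10) + 24
(2) = 2*t^2 + t*(2*x + 3) - 3*x - 9
(3) = 2*a^2 + 8*a
(4) = 3*b^2 - 6*b - 45
(5) = 5*b^3 + 4*b^2 - 151*b + 30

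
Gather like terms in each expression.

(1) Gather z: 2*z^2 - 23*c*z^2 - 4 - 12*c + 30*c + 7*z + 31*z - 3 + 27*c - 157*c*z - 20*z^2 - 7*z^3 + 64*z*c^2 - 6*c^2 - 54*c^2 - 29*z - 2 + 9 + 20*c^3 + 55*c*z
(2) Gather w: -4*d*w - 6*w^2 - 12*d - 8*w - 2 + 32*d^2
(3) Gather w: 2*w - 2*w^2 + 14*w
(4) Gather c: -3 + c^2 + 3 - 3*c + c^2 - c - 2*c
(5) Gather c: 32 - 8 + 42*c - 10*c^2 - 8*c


(1) = 20*c^3 - 60*c^2 + 45*c - 7*z^3 + z^2*(-23*c - 18) + z*(64*c^2 - 102*c + 9)
(2) = 32*d^2 - 12*d - 6*w^2 + w*(-4*d - 8) - 2
(3) = -2*w^2 + 16*w
(4) = 2*c^2 - 6*c
(5) = -10*c^2 + 34*c + 24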